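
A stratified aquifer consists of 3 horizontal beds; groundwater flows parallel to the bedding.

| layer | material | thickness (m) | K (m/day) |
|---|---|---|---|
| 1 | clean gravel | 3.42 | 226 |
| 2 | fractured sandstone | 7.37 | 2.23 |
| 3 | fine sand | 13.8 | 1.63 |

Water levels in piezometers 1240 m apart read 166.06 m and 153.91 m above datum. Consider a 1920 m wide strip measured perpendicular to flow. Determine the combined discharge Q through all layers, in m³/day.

Flow is parallel to layering, so each bed carries its own Darcy discharge and the transmissivities add.
Σ(K_i·b_i) = 226×3.42 + 2.23×7.37 + 1.63×13.8 = 811.8 m²/day.
Hydraulic gradient i = (166.06 − 153.91) / 1240 = 12.15 / 1240 = 0.009798.
Q = Σ(K_i·b_i) · W · i = 811.8 × 1920 × 0.009798 = 15273 m³/day.

15300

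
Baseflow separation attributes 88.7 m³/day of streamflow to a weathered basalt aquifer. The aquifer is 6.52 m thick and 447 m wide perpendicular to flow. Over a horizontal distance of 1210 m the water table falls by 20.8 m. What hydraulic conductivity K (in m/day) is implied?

Cross-sectional area A = 447 × 6.52 = 2914 m².
Hydraulic gradient i = Δh / L = 20.8 / 1210 = 0.01719.
From Q = K·A·i, K = Q / (A·i) = 88.7 / (2914 × 0.01719) = 1.770 m/day.

1.77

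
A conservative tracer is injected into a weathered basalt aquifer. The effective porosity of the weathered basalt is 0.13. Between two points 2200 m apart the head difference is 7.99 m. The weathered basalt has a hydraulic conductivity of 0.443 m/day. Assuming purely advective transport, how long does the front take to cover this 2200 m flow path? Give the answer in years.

Hydraulic gradient i = Δh / L = 7.99 / 2200 = 0.003632.
Darcy flux q = K · i = 0.4430 × 0.003632 = 0.001609 m/day.
Seepage velocity v = q / n_e = 0.001609 / 0.13 = 0.01238 m/day.
Travel time t = L / v = 2200 / 0.01238 = 1.778e+05 days = 486.7 years.

487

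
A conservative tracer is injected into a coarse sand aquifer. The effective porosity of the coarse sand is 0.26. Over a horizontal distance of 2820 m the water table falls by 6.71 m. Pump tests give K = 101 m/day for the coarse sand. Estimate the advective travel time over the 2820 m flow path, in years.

8.35

Hydraulic gradient i = Δh / L = 6.71 / 2820 = 0.002379.
Darcy flux q = K · i = 101.0 × 0.002379 = 0.2403 m/day.
Seepage velocity v = q / n_e = 0.2403 / 0.26 = 0.9243 m/day.
Travel time t = L / v = 2820 / 0.9243 = 3051 days = 8.353 years.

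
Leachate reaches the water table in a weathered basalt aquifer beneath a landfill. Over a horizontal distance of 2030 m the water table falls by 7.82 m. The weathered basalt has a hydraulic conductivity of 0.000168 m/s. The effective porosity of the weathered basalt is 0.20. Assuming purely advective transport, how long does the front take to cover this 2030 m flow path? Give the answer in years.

19.9

Convert K: 0.000168 m/s × 86400 = 14.52 m/day.
Hydraulic gradient i = Δh / L = 7.82 / 2030 = 0.003852.
Darcy flux q = K · i = 14.52 × 0.003852 = 0.05592 m/day.
Seepage velocity v = q / n_e = 0.05592 / 0.20 = 0.2796 m/day.
Travel time t = L / v = 2030 / 0.2796 = 7261 days = 19.88 years.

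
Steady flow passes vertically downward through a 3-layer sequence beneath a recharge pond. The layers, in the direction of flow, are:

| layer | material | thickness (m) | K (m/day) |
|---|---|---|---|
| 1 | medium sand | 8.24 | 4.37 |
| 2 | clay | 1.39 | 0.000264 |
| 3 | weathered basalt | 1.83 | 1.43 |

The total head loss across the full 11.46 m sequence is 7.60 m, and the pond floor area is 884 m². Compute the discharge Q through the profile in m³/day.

Flow is perpendicular to layering, so the layers act in series and the equivalent K is the thickness-weighted harmonic mean.
Total thickness L = 8.24 + 1.39 + 1.83 = 11.46 m.
Σ(b_i/K_i) = 8.24/4.37 + 1.39/0.000264 + 1.83/1.43 = 5268 d.
K_eq = L / Σ(b_i/K_i) = 11.46 / 5268 = 0.002175 m/day.
Q = K_eq · A · (Δh/L) = 0.002175 × 884 × (7.60/11.46) = 1.275 m³/day.

1.28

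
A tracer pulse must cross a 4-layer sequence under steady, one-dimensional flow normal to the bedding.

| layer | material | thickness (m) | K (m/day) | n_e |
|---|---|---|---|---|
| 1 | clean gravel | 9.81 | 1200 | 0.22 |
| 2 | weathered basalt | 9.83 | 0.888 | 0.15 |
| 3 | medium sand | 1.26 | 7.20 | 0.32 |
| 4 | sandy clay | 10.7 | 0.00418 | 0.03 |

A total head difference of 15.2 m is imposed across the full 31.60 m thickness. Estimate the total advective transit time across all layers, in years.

2.02

With flow normal to the layers, continuity requires the same specific discharge q through every layer.
Σ(b_i/K_i) = 9.81/1200 + 9.83/0.888 + 1.26/7.20 + 10.7/0.00418 = 2571 d.
q = Δh / Σ(b_i/K_i) = 15.2 / 2571 = 0.005912 m/day.
In each layer the seepage velocity is v_i = q/n_i, so the layer transit time is t_i = b_i·n_i / q:
  layer 1 (clean gravel): t_1 = 9.81 × 0.22 / 0.005912 = 365.1 d
  layer 2 (weathered basalt): t_2 = 9.83 × 0.15 / 0.005912 = 249.4 d
  layer 3 (medium sand): t_3 = 1.26 × 0.32 / 0.005912 = 68.20 d
  layer 4 (sandy clay): t_4 = 10.7 × 0.03 / 0.005912 = 54.30 d
Total t = Σ t_i = 737.0 days = 2.018 years.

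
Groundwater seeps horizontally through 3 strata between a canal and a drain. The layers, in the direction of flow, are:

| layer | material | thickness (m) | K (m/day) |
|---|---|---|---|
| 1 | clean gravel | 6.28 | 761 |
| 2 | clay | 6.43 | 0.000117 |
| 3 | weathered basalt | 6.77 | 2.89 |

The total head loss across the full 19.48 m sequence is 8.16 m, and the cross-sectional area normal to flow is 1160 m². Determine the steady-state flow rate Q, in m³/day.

Flow is perpendicular to layering, so the layers act in series and the equivalent K is the thickness-weighted harmonic mean.
Total thickness L = 6.28 + 6.43 + 6.77 = 19.48 m.
Σ(b_i/K_i) = 6.28/761 + 6.43/0.000117 + 6.77/2.89 = 54960 d.
K_eq = L / Σ(b_i/K_i) = 19.48 / 54960 = 0.0003544 m/day.
Q = K_eq · A · (Δh/L) = 0.0003544 × 1160 × (8.16/19.48) = 0.1722 m³/day.

0.172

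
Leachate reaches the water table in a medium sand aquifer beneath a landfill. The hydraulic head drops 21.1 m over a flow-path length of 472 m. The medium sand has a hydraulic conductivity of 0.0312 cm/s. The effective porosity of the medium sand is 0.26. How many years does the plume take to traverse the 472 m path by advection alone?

Convert K: 0.0312 cm/s × 864 = 26.96 m/day.
Hydraulic gradient i = Δh / L = 21.1 / 472 = 0.04470.
Darcy flux q = K · i = 26.96 × 0.04470 = 1.205 m/day.
Seepage velocity v = q / n_e = 1.205 / 0.26 = 4.635 m/day.
Travel time t = L / v = 472 / 4.635 = 101.8 days = 0.2788 years.

0.279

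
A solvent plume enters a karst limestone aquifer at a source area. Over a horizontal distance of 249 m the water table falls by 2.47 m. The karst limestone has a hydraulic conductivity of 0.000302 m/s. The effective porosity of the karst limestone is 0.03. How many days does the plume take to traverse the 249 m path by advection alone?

28.9

Convert K: 0.000302 m/s × 86400 = 26.09 m/day.
Hydraulic gradient i = Δh / L = 2.47 / 249 = 0.009920.
Darcy flux q = K · i = 26.09 × 0.009920 = 0.2588 m/day.
Seepage velocity v = q / n_e = 0.2588 / 0.03 = 8.628 m/day.
Travel time t = L / v = 249 / 8.628 = 28.86 days.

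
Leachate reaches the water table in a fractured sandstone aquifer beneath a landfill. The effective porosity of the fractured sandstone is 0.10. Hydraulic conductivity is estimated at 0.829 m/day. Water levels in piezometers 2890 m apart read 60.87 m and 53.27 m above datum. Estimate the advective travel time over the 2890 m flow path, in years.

363

Hydraulic gradient i = (60.87 − 53.27) / 2890 = 7.6 / 2890 = 0.002630.
Darcy flux q = K · i = 0.8290 × 0.002630 = 0.002180 m/day.
Seepage velocity v = q / n_e = 0.002180 / 0.10 = 0.02180 m/day.
Travel time t = L / v = 2890 / 0.02180 = 1.326e+05 days = 362.9 years.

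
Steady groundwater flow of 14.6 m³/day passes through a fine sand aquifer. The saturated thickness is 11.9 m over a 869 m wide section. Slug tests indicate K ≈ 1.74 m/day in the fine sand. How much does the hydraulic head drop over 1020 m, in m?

Cross-sectional area A = 869 × 11.9 = 10341 m².
From Q = K·A·i, i = Q / (K·A) = 14.6 / (1.740 × 10341) = 0.0008114.
Head loss Δh = i · L = 0.0008114 × 1020 = 0.8276 m.

0.828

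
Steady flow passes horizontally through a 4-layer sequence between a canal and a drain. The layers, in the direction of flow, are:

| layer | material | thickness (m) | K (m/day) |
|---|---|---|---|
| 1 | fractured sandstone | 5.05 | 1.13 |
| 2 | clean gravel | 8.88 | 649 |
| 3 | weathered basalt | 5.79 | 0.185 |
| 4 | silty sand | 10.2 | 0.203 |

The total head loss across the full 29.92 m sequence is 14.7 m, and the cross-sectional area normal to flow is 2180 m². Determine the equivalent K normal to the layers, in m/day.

0.348

Flow is perpendicular to layering, so the layers act in series and the equivalent K is the thickness-weighted harmonic mean.
Total thickness L = 5.05 + 8.88 + 5.79 + 10.2 = 29.92 m.
Σ(b_i/K_i) = 5.05/1.13 + 8.88/649 + 5.79/0.185 + 10.2/0.203 = 86.03 d.
K_eq = L / Σ(b_i/K_i) = 29.92 / 86.03 = 0.3478 m/day.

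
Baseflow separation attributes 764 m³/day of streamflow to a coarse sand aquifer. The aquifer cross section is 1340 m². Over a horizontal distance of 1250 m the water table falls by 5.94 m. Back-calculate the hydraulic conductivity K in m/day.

Hydraulic gradient i = Δh / L = 5.94 / 1250 = 0.004752.
From Q = K·A·i, K = Q / (A·i) = 764 / (1340 × 0.004752) = 120.0 m/day.

120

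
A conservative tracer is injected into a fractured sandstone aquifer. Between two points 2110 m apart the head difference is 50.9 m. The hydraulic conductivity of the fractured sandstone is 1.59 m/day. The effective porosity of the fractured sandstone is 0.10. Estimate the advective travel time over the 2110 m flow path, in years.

Hydraulic gradient i = Δh / L = 50.9 / 2110 = 0.02412.
Darcy flux q = K · i = 1.590 × 0.02412 = 0.03836 m/day.
Seepage velocity v = q / n_e = 0.03836 / 0.10 = 0.3836 m/day.
Travel time t = L / v = 2110 / 0.3836 = 5501 days = 15.06 years.

15.1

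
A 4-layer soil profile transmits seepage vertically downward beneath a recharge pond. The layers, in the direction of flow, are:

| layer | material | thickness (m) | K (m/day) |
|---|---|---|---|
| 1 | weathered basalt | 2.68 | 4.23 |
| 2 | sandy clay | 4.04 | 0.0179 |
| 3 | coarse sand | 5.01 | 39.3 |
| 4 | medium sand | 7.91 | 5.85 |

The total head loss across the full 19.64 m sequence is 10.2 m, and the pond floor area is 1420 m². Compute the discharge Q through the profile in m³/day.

Flow is perpendicular to layering, so the layers act in series and the equivalent K is the thickness-weighted harmonic mean.
Total thickness L = 2.68 + 4.04 + 5.01 + 7.91 = 19.64 m.
Σ(b_i/K_i) = 2.68/4.23 + 4.04/0.0179 + 5.01/39.3 + 7.91/5.85 = 227.8 d.
K_eq = L / Σ(b_i/K_i) = 19.64 / 227.8 = 0.08621 m/day.
Q = K_eq · A · (Δh/L) = 0.08621 × 1420 × (10.2/19.64) = 63.58 m³/day.

63.6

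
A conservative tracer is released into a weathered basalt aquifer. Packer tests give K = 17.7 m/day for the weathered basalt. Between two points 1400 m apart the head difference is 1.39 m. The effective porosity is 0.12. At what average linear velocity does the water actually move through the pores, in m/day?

Hydraulic gradient i = Δh / L = 1.39 / 1400 = 0.0009929.
Darcy flux q = K · i = 17.70 × 0.0009929 = 0.01757 m/day.
Seepage velocity v = q / n_e = 0.01757 / 0.12 = 0.1464 m/day.

0.146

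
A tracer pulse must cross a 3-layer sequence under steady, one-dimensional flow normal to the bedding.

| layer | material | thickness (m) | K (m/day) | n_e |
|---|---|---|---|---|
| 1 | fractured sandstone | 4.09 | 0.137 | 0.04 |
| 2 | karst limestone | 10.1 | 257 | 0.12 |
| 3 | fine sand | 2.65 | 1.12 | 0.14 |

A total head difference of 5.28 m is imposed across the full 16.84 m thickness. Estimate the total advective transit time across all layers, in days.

With flow normal to the layers, continuity requires the same specific discharge q through every layer.
Σ(b_i/K_i) = 4.09/0.137 + 10.1/257 + 2.65/1.12 = 32.26 d.
q = Δh / Σ(b_i/K_i) = 5.28 / 32.26 = 0.1637 m/day.
In each layer the seepage velocity is v_i = q/n_i, so the layer transit time is t_i = b_i·n_i / q:
  layer 1 (fractured sandstone): t_1 = 4.09 × 0.04 / 0.1637 = 0.9996 d
  layer 2 (karst limestone): t_2 = 10.1 × 0.12 / 0.1637 = 7.405 d
  layer 3 (fine sand): t_3 = 2.65 × 0.14 / 0.1637 = 2.267 d
Total t = Σ t_i = 10.67 days.

10.7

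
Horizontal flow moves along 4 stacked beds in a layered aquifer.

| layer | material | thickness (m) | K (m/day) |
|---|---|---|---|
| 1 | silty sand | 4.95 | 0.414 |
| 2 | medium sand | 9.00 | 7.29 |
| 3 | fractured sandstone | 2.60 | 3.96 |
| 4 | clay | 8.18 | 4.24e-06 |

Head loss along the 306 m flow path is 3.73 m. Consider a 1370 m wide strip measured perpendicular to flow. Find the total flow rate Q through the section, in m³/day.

Flow is parallel to layering, so each bed carries its own Darcy discharge and the transmissivities add.
Σ(K_i·b_i) = 0.414×4.95 + 7.29×9.00 + 3.96×2.60 + 4.24e-06×8.18 = 77.96 m²/day.
Hydraulic gradient i = Δh / L = 3.73 / 306 = 0.01219.
Q = Σ(K_i·b_i) · W · i = 77.96 × 1370 × 0.01219 = 1302 m³/day.

1300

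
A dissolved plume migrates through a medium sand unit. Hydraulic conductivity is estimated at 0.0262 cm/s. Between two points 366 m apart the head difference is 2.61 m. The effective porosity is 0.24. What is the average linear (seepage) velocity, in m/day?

0.673

Convert K: 0.0262 cm/s × 864 = 22.64 m/day.
Hydraulic gradient i = Δh / L = 2.61 / 366 = 0.007131.
Darcy flux q = K · i = 22.64 × 0.007131 = 0.1614 m/day.
Seepage velocity v = q / n_e = 0.1614 / 0.24 = 0.6726 m/day.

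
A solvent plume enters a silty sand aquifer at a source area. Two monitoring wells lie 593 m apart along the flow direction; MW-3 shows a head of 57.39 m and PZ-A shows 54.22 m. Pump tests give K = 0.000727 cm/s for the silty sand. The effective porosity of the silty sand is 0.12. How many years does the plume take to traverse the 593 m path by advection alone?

Convert K: 0.000727 cm/s × 864 = 0.6281 m/day.
Hydraulic gradient i = (57.39 − 54.22) / 593 = 3.17 / 593 = 0.005346.
Darcy flux q = K · i = 0.6281 × 0.005346 = 0.003358 m/day.
Seepage velocity v = q / n_e = 0.003358 / 0.12 = 0.02798 m/day.
Travel time t = L / v = 593 / 0.02798 = 21193 days = 58.02 years.

58.0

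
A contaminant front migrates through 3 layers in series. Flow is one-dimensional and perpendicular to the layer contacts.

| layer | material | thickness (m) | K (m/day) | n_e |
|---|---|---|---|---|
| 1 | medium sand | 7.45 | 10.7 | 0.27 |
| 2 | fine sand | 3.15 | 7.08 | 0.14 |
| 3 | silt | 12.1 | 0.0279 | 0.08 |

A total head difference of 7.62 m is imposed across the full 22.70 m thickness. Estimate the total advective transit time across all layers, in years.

With flow normal to the layers, continuity requires the same specific discharge q through every layer.
Σ(b_i/K_i) = 7.45/10.7 + 3.15/7.08 + 12.1/0.0279 = 434.8 d.
q = Δh / Σ(b_i/K_i) = 7.62 / 434.8 = 0.01752 m/day.
In each layer the seepage velocity is v_i = q/n_i, so the layer transit time is t_i = b_i·n_i / q:
  layer 1 (medium sand): t_1 = 7.45 × 0.27 / 0.01752 = 114.8 d
  layer 2 (fine sand): t_2 = 3.15 × 0.14 / 0.01752 = 25.17 d
  layer 3 (silt): t_3 = 12.1 × 0.08 / 0.01752 = 55.24 d
Total t = Σ t_i = 195.2 days = 0.5344 years.

0.534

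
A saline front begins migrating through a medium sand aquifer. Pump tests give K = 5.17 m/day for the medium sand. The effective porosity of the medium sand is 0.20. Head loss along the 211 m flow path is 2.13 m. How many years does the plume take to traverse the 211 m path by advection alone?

Hydraulic gradient i = Δh / L = 2.13 / 211 = 0.01009.
Darcy flux q = K · i = 5.170 × 0.01009 = 0.05219 m/day.
Seepage velocity v = q / n_e = 0.05219 / 0.20 = 0.2610 m/day.
Travel time t = L / v = 211 / 0.2610 = 808.6 days = 2.214 years.

2.21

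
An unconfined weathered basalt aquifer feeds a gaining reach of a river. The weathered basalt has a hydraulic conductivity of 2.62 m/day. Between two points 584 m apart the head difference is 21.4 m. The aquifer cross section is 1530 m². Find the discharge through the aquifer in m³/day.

147

Hydraulic gradient i = Δh / L = 21.4 / 584 = 0.03664.
Darcy's law: Q = K · A · i = 2.620 × 1530 × 0.03664 = 146.9 m³/day.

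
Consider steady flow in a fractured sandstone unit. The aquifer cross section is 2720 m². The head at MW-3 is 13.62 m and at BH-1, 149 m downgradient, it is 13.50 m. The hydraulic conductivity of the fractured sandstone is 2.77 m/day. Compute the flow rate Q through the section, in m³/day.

Hydraulic gradient i = (13.62 − 13.50) / 149 = 0.12 / 149 = 0.0008054.
Darcy's law: Q = K · A · i = 2.770 × 2720 × 0.0008054 = 6.068 m³/day.

6.07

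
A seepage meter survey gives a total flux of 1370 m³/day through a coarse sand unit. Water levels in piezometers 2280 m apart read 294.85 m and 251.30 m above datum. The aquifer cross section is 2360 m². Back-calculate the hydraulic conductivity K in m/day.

30.4

Hydraulic gradient i = (294.85 − 251.30) / 2280 = 43.55 / 2280 = 0.01910.
From Q = K·A·i, K = Q / (A·i) = 1370 / (2360 × 0.01910) = 30.39 m/day.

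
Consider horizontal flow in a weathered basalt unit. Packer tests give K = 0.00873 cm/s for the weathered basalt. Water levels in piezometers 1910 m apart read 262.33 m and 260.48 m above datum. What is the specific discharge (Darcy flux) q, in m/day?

Convert K: 0.00873 cm/s × 864 = 7.543 m/day.
Hydraulic gradient i = (262.33 − 260.48) / 1910 = 1.85 / 1910 = 0.0009686.
Specific discharge q = K · i = 7.543 × 0.0009686 = 0.007306 m/day.

0.00731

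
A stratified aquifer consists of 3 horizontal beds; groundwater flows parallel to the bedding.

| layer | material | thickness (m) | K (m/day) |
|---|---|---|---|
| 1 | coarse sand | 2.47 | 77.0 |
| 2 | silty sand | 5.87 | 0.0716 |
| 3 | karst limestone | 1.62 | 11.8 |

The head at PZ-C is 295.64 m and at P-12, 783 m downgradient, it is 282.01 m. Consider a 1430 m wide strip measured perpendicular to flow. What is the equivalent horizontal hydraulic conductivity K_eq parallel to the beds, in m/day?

Flow is parallel to layering, so each bed carries its own Darcy discharge and the transmissivities add.
Σ(K_i·b_i) = 77.0×2.47 + 0.0716×5.87 + 11.8×1.62 = 209.7 m²/day.
Total thickness b = 9.960 m, so K_eq = Σ(K_i·b_i)/b = 21.06 m/day.

21.1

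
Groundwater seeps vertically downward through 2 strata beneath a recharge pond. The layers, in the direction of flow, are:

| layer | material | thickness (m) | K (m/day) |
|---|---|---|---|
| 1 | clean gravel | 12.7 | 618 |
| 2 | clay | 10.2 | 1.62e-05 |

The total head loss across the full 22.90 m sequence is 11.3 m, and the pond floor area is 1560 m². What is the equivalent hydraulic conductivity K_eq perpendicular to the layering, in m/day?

Flow is perpendicular to layering, so the layers act in series and the equivalent K is the thickness-weighted harmonic mean.
Total thickness L = 12.7 + 10.2 = 22.90 m.
Σ(b_i/K_i) = 12.7/618 + 10.2/1.62e-05 = 6.296e+05 d.
K_eq = L / Σ(b_i/K_i) = 22.90 / 6.296e+05 = 3.637e-05 m/day.

3.64e-05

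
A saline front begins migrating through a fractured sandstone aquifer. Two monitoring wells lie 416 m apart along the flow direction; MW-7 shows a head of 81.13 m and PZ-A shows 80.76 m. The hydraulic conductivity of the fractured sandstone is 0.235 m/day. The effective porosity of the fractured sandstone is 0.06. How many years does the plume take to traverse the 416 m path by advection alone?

Hydraulic gradient i = (81.13 − 80.76) / 416 = 0.37 / 416 = 0.0008894.
Darcy flux q = K · i = 0.2350 × 0.0008894 = 0.0002090 m/day.
Seepage velocity v = q / n_e = 0.0002090 / 0.06 = 0.003484 m/day.
Travel time t = L / v = 416 / 0.003484 = 1.194e+05 days = 326.9 years.

327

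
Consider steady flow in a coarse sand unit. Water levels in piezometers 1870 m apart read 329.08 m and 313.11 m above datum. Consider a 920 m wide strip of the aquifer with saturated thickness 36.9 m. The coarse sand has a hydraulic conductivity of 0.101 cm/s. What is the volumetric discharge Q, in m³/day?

25300

Convert K: 0.101 cm/s × 864 = 87.26 m/day.
Cross-sectional area A = 920 × 36.9 = 33948 m².
Hydraulic gradient i = (329.08 − 313.11) / 1870 = 15.97 / 1870 = 0.008540.
Darcy's law: Q = K · A · i = 87.26 × 33948 × 0.008540 = 25300 m³/day.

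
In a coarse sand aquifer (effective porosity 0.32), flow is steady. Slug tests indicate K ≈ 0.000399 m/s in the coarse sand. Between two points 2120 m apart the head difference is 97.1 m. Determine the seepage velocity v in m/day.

Convert K: 0.000399 m/s × 86400 = 34.47 m/day.
Hydraulic gradient i = Δh / L = 97.1 / 2120 = 0.04580.
Darcy flux q = K · i = 34.47 × 0.04580 = 1.579 m/day.
Seepage velocity v = q / n_e = 1.579 / 0.32 = 4.934 m/day.

4.93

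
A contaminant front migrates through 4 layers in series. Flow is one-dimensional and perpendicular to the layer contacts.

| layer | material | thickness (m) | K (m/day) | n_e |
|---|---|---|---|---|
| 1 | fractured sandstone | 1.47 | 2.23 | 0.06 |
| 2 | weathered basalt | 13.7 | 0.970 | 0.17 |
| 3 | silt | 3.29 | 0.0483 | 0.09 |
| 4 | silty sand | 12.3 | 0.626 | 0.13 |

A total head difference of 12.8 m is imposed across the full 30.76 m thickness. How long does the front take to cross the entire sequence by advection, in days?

34.5

With flow normal to the layers, continuity requires the same specific discharge q through every layer.
Σ(b_i/K_i) = 1.47/2.23 + 13.7/0.970 + 3.29/0.0483 + 12.3/0.626 = 102.5 d.
q = Δh / Σ(b_i/K_i) = 12.8 / 102.5 = 0.1248 m/day.
In each layer the seepage velocity is v_i = q/n_i, so the layer transit time is t_i = b_i·n_i / q:
  layer 1 (fractured sandstone): t_1 = 1.47 × 0.06 / 0.1248 = 0.7066 d
  layer 2 (weathered basalt): t_2 = 13.7 × 0.17 / 0.1248 = 18.66 d
  layer 3 (silt): t_3 = 3.29 × 0.09 / 0.1248 = 2.372 d
  layer 4 (silty sand): t_4 = 12.3 × 0.13 / 0.1248 = 12.81 d
Total t = Σ t_i = 34.55 days.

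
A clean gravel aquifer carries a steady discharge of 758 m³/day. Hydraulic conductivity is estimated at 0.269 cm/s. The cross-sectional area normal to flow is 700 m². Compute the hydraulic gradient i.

0.00466

Convert K: 0.269 cm/s × 864 = 232.4 m/day.
From Q = K·A·i, i = Q / (K·A) = 758 / (232.4 × 700.0) = 0.004659.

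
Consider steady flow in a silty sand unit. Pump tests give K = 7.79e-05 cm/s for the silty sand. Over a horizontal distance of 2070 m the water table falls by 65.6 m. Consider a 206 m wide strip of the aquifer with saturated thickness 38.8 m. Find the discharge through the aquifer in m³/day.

17.0

Convert K: 7.79e-05 cm/s × 864 = 0.06731 m/day.
Cross-sectional area A = 206 × 38.8 = 7993 m².
Hydraulic gradient i = Δh / L = 65.6 / 2070 = 0.03169.
Darcy's law: Q = K · A · i = 0.06731 × 7993 × 0.03169 = 17.05 m³/day.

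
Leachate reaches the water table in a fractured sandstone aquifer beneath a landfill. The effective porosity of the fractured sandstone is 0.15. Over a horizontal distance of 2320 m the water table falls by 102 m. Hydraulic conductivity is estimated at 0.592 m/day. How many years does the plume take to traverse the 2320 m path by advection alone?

36.6

Hydraulic gradient i = Δh / L = 102 / 2320 = 0.04397.
Darcy flux q = K · i = 0.5920 × 0.04397 = 0.02603 m/day.
Seepage velocity v = q / n_e = 0.02603 / 0.15 = 0.1735 m/day.
Travel time t = L / v = 2320 / 0.1735 = 13370 days = 36.61 years.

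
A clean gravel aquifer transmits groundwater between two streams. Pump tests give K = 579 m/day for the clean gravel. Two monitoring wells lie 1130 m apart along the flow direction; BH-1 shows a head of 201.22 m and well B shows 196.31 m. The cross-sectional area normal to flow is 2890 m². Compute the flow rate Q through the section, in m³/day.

7270

Hydraulic gradient i = (201.22 − 196.31) / 1130 = 4.91 / 1130 = 0.004345.
Darcy's law: Q = K · A · i = 579.0 × 2890 × 0.004345 = 7271 m³/day.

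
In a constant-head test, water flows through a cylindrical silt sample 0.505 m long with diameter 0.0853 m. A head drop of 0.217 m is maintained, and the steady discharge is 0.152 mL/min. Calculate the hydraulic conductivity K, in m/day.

Cross-sectional area A = π·(d/2)² = π × (0.0853/2)² = 0.005715 m².
Convert discharge: 0.152 mL/min = 2.533e-09 m³/s.
Darcy's law rearranged: K = Q·L / (A·Δh) = 2.533e-09 × 0.505 / (0.005715 × 0.217) = 1.032e-06 m/s = 0.08914 m/day.

0.0891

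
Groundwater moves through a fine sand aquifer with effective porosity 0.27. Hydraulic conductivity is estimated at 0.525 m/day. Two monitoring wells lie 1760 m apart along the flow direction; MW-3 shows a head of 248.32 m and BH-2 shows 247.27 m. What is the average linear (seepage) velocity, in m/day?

Hydraulic gradient i = (248.32 − 247.27) / 1760 = 1.05 / 1760 = 0.0005966.
Darcy flux q = K · i = 0.5250 × 0.0005966 = 0.0003132 m/day.
Seepage velocity v = q / n_e = 0.0003132 / 0.27 = 0.001160 m/day.

0.00116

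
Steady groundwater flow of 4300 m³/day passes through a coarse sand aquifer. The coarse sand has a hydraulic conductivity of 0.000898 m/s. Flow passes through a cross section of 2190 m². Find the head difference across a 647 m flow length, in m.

16.4

Convert K: 0.000898 m/s × 86400 = 77.59 m/day.
From Q = K·A·i, i = Q / (K·A) = 4300 / (77.59 × 2190) = 0.02531.
Head loss Δh = i · L = 0.02531 × 647 = 16.37 m.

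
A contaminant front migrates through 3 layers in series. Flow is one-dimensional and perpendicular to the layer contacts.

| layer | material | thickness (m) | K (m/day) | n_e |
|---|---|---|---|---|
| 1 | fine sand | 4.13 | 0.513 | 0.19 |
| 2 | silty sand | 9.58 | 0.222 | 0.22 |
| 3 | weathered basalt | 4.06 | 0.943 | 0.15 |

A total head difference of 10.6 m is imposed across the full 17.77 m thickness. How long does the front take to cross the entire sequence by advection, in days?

With flow normal to the layers, continuity requires the same specific discharge q through every layer.
Σ(b_i/K_i) = 4.13/0.513 + 9.58/0.222 + 4.06/0.943 = 55.51 d.
q = Δh / Σ(b_i/K_i) = 10.6 / 55.51 = 0.1910 m/day.
In each layer the seepage velocity is v_i = q/n_i, so the layer transit time is t_i = b_i·n_i / q:
  layer 1 (fine sand): t_1 = 4.13 × 0.19 / 0.1910 = 4.109 d
  layer 2 (silty sand): t_2 = 9.58 × 0.22 / 0.1910 = 11.04 d
  layer 3 (weathered basalt): t_3 = 4.06 × 0.15 / 0.1910 = 3.189 d
Total t = Σ t_i = 18.34 days.

18.3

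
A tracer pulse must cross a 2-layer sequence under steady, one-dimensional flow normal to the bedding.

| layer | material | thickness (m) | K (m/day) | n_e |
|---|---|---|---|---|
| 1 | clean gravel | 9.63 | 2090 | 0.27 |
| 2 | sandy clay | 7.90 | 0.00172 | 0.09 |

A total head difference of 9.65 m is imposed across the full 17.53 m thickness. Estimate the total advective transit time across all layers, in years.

4.31

With flow normal to the layers, continuity requires the same specific discharge q through every layer.
Σ(b_i/K_i) = 9.63/2090 + 7.90/0.00172 = 4593 d.
q = Δh / Σ(b_i/K_i) = 9.65 / 4593 = 0.002101 m/day.
In each layer the seepage velocity is v_i = q/n_i, so the layer transit time is t_i = b_i·n_i / q:
  layer 1 (clean gravel): t_1 = 9.63 × 0.27 / 0.002101 = 1238 d
  layer 2 (sandy clay): t_2 = 7.90 × 0.09 / 0.002101 = 338.4 d
Total t = Σ t_i = 1576 days = 4.315 years.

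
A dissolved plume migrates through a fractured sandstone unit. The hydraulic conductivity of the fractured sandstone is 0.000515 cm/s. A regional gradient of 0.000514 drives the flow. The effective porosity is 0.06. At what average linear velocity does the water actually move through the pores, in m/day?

Convert K: 0.000515 cm/s × 864 = 0.4450 m/day.
Hydraulic gradient i = 0.000514.
Darcy flux q = K · i = 0.4450 × 0.0005140 = 0.0002287 m/day.
Seepage velocity v = q / n_e = 0.0002287 / 0.06 = 0.003812 m/day.

0.00381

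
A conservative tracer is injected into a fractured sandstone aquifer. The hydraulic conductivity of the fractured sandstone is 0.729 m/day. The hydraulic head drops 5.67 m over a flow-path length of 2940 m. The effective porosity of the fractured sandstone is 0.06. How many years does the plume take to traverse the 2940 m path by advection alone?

344

Hydraulic gradient i = Δh / L = 5.67 / 2940 = 0.001929.
Darcy flux q = K · i = 0.7290 × 0.001929 = 0.001406 m/day.
Seepage velocity v = q / n_e = 0.001406 / 0.06 = 0.02343 m/day.
Travel time t = L / v = 2940 / 0.02343 = 1.255e+05 days = 343.5 years.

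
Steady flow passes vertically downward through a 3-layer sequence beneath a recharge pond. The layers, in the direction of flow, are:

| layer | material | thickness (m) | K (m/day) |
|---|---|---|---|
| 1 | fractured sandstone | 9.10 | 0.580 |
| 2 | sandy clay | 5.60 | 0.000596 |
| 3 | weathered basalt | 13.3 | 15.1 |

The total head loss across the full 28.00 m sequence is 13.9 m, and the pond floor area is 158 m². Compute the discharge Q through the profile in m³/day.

Flow is perpendicular to layering, so the layers act in series and the equivalent K is the thickness-weighted harmonic mean.
Total thickness L = 9.10 + 5.60 + 13.3 = 28.00 m.
Σ(b_i/K_i) = 9.10/0.580 + 5.60/0.000596 + 13.3/15.1 = 9413 d.
K_eq = L / Σ(b_i/K_i) = 28.00 / 9413 = 0.002975 m/day.
Q = K_eq · A · (Δh/L) = 0.002975 × 158 × (13.9/28.00) = 0.2333 m³/day.

0.233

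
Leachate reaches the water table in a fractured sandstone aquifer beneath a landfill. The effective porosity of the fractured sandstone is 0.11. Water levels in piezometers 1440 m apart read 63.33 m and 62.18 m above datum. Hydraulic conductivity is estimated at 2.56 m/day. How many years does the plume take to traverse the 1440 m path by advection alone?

212

Hydraulic gradient i = (63.33 − 62.18) / 1440 = 1.15 / 1440 = 0.0007986.
Darcy flux q = K · i = 2.560 × 0.0007986 = 0.002044 m/day.
Seepage velocity v = q / n_e = 0.002044 / 0.11 = 0.01859 m/day.
Travel time t = L / v = 1440 / 0.01859 = 77478 days = 212.1 years.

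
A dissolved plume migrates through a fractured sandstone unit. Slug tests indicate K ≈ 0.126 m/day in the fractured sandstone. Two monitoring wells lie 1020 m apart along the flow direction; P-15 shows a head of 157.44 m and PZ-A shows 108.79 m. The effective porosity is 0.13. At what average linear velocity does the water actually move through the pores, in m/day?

Hydraulic gradient i = (157.44 − 108.79) / 1020 = 48.65 / 1020 = 0.04770.
Darcy flux q = K · i = 0.1260 × 0.04770 = 0.006010 m/day.
Seepage velocity v = q / n_e = 0.006010 / 0.13 = 0.04623 m/day.

0.0462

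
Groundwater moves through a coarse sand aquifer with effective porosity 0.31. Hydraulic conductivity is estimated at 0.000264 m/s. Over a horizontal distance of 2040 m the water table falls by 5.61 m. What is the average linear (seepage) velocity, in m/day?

Convert K: 0.000264 m/s × 86400 = 22.81 m/day.
Hydraulic gradient i = Δh / L = 5.61 / 2040 = 0.002750.
Darcy flux q = K · i = 22.81 × 0.002750 = 0.06273 m/day.
Seepage velocity v = q / n_e = 0.06273 / 0.31 = 0.2023 m/day.

0.202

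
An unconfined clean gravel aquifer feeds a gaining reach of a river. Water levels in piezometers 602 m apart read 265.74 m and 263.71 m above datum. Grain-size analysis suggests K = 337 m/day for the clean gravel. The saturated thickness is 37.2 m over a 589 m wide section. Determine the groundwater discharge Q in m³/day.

Cross-sectional area A = 589 × 37.2 = 21911 m².
Hydraulic gradient i = (265.74 − 263.71) / 602 = 2.03 / 602 = 0.003372.
Darcy's law: Q = K · A · i = 337.0 × 21911 × 0.003372 = 24899 m³/day.

24900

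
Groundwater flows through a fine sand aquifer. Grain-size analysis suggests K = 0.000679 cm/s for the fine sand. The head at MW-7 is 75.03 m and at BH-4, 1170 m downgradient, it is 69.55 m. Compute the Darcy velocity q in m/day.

Convert K: 0.000679 cm/s × 864 = 0.5867 m/day.
Hydraulic gradient i = (75.03 − 69.55) / 1170 = 5.48 / 1170 = 0.004684.
Specific discharge q = K · i = 0.5867 × 0.004684 = 0.002748 m/day.

0.00275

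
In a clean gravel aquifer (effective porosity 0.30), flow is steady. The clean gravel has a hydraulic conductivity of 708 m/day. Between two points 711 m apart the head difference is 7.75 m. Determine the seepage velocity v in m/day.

25.7

Hydraulic gradient i = Δh / L = 7.75 / 711 = 0.01090.
Darcy flux q = K · i = 708.0 × 0.01090 = 7.717 m/day.
Seepage velocity v = q / n_e = 7.717 / 0.30 = 25.72 m/day.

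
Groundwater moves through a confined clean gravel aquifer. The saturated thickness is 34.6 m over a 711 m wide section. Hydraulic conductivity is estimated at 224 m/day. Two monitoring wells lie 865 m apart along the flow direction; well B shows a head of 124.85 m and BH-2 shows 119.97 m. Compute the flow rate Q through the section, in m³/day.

31100

Cross-sectional area A = 711 × 34.6 = 24601 m².
Hydraulic gradient i = (124.85 − 119.97) / 865 = 4.88 / 865 = 0.005642.
Darcy's law: Q = K · A · i = 224.0 × 24601 × 0.005642 = 31088 m³/day.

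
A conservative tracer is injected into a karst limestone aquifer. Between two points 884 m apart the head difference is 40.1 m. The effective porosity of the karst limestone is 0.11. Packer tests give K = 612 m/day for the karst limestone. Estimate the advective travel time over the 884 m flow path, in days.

3.50

Hydraulic gradient i = Δh / L = 40.1 / 884 = 0.04536.
Darcy flux q = K · i = 612.0 × 0.04536 = 27.76 m/day.
Seepage velocity v = q / n_e = 27.76 / 0.11 = 252.4 m/day.
Travel time t = L / v = 884 / 252.4 = 3.503 days.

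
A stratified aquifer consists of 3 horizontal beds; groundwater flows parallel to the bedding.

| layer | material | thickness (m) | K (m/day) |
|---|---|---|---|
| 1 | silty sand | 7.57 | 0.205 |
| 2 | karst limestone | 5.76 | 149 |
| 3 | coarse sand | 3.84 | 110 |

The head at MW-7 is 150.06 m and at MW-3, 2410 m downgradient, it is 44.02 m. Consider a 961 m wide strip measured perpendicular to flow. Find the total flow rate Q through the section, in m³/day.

54200

Flow is parallel to layering, so each bed carries its own Darcy discharge and the transmissivities add.
Σ(K_i·b_i) = 0.205×7.57 + 149×5.76 + 110×3.84 = 1282 m²/day.
Hydraulic gradient i = (150.06 − 44.02) / 2410 = 106.04 / 2410 = 0.04400.
Q = Σ(K_i·b_i) · W · i = 1282 × 961 × 0.04400 = 54216 m³/day.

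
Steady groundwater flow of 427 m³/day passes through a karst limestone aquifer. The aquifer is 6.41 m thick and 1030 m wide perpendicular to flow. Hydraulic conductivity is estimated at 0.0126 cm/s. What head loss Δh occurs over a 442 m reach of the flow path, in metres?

Convert K: 0.0126 cm/s × 864 = 10.89 m/day.
Cross-sectional area A = 1030 × 6.41 = 6602 m².
From Q = K·A·i, i = Q / (K·A) = 427 / (10.89 × 6602) = 0.005941.
Head loss Δh = i · L = 0.005941 × 442 = 2.626 m.

2.63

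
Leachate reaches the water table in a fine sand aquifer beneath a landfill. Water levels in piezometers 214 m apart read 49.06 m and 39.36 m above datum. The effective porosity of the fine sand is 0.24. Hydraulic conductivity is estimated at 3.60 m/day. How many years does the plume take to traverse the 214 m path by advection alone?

0.862

Hydraulic gradient i = (49.06 − 39.36) / 214 = 9.7 / 214 = 0.04533.
Darcy flux q = K · i = 3.600 × 0.04533 = 0.1632 m/day.
Seepage velocity v = q / n_e = 0.1632 / 0.24 = 0.6799 m/day.
Travel time t = L / v = 214 / 0.6799 = 314.7 days = 0.8617 years.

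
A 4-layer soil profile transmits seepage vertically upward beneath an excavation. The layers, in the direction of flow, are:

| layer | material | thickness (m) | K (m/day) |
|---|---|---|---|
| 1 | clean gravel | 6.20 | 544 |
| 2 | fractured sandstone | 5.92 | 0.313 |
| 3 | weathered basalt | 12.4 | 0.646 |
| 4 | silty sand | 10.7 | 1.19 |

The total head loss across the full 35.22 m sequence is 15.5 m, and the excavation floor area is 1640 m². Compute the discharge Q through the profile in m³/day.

Flow is perpendicular to layering, so the layers act in series and the equivalent K is the thickness-weighted harmonic mean.
Total thickness L = 6.20 + 5.92 + 12.4 + 10.7 = 35.22 m.
Σ(b_i/K_i) = 6.20/544 + 5.92/0.313 + 12.4/0.646 + 10.7/1.19 = 47.11 d.
K_eq = L / Σ(b_i/K_i) = 35.22 / 47.11 = 0.7476 m/day.
Q = K_eq · A · (Δh/L) = 0.7476 × 1640 × (15.5/35.22) = 539.6 m³/day.

540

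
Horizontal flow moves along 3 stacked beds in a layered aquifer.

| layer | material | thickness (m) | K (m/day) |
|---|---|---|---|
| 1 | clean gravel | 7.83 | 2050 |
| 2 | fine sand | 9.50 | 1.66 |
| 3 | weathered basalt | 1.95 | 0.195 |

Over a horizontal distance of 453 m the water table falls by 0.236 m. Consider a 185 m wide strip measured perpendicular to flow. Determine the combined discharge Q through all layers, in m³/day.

1550

Flow is parallel to layering, so each bed carries its own Darcy discharge and the transmissivities add.
Σ(K_i·b_i) = 2050×7.83 + 1.66×9.50 + 0.195×1.95 = 16068 m²/day.
Hydraulic gradient i = Δh / L = 0.236 / 453 = 0.0005210.
Q = Σ(K_i·b_i) · W · i = 16068 × 185 × 0.0005210 = 1549 m³/day.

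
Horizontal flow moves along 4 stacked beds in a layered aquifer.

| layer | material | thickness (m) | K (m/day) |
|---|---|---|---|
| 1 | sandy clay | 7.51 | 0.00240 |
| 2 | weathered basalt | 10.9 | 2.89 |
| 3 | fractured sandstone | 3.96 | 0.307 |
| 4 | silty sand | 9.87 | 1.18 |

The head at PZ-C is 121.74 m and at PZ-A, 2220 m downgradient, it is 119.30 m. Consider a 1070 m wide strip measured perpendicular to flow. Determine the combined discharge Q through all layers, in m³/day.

Flow is parallel to layering, so each bed carries its own Darcy discharge and the transmissivities add.
Σ(K_i·b_i) = 0.00240×7.51 + 2.89×10.9 + 0.307×3.96 + 1.18×9.87 = 44.38 m²/day.
Hydraulic gradient i = (121.74 − 119.30) / 2220 = 2.44 / 2220 = 0.001099.
Q = Σ(K_i·b_i) · W · i = 44.38 × 1070 × 0.001099 = 52.19 m³/day.

52.2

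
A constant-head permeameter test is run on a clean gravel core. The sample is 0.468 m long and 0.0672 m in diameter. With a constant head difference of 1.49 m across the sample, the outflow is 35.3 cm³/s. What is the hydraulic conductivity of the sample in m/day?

Cross-sectional area A = π·(d/2)² = π × (0.0672/2)² = 0.003547 m².
Convert discharge: 35.3 cm³/s = 3.530e-05 m³/s.
Darcy's law rearranged: K = Q·L / (A·Δh) = 3.530e-05 × 0.468 / (0.003547 × 1.49) = 0.003126 m/s = 270.1 m/day.

270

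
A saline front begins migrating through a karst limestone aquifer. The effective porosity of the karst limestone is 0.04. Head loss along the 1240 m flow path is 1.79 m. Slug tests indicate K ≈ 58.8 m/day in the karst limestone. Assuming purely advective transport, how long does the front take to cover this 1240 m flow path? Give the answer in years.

Hydraulic gradient i = Δh / L = 1.79 / 1240 = 0.001444.
Darcy flux q = K · i = 58.80 × 0.001444 = 0.08488 m/day.
Seepage velocity v = q / n_e = 0.08488 / 0.04 = 2.122 m/day.
Travel time t = L / v = 1240 / 2.122 = 584.3 days = 1.600 years.

1.60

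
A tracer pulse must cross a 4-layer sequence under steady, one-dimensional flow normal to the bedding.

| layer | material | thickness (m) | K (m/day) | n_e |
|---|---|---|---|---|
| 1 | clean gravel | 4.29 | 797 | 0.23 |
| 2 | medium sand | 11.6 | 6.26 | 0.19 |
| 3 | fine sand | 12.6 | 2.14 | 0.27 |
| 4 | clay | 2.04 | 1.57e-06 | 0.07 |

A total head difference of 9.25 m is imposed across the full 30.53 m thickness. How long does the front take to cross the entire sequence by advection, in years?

2590

With flow normal to the layers, continuity requires the same specific discharge q through every layer.
Σ(b_i/K_i) = 4.29/797 + 11.6/6.26 + 12.6/2.14 + 2.04/1.57e-06 = 1.299e+06 d.
q = Δh / Σ(b_i/K_i) = 9.25 / 1.299e+06 = 7.119e-06 m/day.
In each layer the seepage velocity is v_i = q/n_i, so the layer transit time is t_i = b_i·n_i / q:
  layer 1 (clean gravel): t_1 = 4.29 × 0.23 / 7.119e-06 = 1.386e+05 d
  layer 2 (medium sand): t_2 = 11.6 × 0.19 / 7.119e-06 = 3.096e+05 d
  layer 3 (fine sand): t_3 = 12.6 × 0.27 / 7.119e-06 = 4.779e+05 d
  layer 4 (clay): t_4 = 2.04 × 0.07 / 7.119e-06 = 20059 d
Total t = Σ t_i = 9.462e+05 days = 2590 years.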